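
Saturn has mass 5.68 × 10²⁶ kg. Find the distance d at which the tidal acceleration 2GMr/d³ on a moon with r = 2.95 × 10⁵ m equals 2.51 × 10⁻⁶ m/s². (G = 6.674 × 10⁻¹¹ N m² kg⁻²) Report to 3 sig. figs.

2GMr/d³ = a_tidal  ⇒  d = (2GMr / a_tidal)^(1/3)
d = (2 × 6.674×10⁻¹¹ × (5.68 × 10²⁶) × (2.95 × 10⁵) / (2.51 × 10⁻⁶))^(1/3)
  = 2.07 × 10⁹ m

2.07 × 10⁹ m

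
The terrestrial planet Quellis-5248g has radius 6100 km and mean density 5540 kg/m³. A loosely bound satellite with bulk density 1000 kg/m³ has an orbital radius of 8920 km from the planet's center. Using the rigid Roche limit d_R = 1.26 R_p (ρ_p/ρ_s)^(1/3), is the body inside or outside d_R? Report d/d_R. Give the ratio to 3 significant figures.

d_R = 1.26 × (6100 km) × (5540/1000)^(1/3) = 13600 km
d/d_R = (8920) / (13600) = 0.656
Since d/d_R < 1, the body is inside the Roche limit.

inside; d/d_R ≈ 0.656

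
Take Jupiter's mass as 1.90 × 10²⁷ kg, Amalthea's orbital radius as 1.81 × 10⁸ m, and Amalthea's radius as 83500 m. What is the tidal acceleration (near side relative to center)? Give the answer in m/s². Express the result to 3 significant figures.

3.57 × 10⁻³ m/s²

Δg = 2GMr/d³
   = 2 × (6.674 × 10⁻¹¹) × (1.90 × 10²⁷) × (83500) / (1.81 × 10⁸)³
   = 3.57 × 10⁻³ m/s²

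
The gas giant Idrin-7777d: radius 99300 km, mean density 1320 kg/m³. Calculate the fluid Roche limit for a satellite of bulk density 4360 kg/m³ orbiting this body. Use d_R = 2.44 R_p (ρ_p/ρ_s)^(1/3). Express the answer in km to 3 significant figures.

1.63 × 10⁵ km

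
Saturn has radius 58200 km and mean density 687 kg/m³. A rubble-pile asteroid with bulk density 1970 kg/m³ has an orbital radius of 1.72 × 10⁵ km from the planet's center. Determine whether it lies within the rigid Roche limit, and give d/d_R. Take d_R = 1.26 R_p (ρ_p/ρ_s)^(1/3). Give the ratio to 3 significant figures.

outside; d/d_R ≈ 3.33

d_R = 1.26 × (58200 km) × (687/1970)^(1/3) = 51620 km
d/d_R = (1.72 × 10⁵) / (51620) = 3.33
Since d/d_R > 1, the body is outside the Roche limit.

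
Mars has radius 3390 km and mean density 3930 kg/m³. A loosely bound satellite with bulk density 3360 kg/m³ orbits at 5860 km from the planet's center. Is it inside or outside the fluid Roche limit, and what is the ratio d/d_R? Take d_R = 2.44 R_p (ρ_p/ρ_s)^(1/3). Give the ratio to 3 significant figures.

inside; d/d_R ≈ 0.672

d_R = 2.44 × (3390 km) × (3930/3360)^(1/3) = 8715 km
d/d_R = (5860) / (8715) = 0.672
Since d/d_R < 1, the body is inside the Roche limit.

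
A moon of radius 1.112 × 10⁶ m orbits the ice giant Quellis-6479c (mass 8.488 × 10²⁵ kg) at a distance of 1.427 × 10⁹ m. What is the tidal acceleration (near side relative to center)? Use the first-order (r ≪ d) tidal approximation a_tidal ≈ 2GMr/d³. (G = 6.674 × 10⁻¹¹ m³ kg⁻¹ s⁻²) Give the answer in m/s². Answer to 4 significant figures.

4.336 × 10⁻⁶ m/s²

a_tidal = 2GMr/d³
        = 2 × (6.674 × 10⁻¹¹) × (8.488 × 10²⁵) × (1.112 × 10⁶) / (1.427 × 10⁹)³
        = 4.336 × 10⁻⁶ m/s²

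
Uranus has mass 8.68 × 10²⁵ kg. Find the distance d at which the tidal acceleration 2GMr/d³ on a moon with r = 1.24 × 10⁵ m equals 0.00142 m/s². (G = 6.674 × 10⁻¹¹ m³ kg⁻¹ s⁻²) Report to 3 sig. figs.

1.00 × 10⁸ m

2GMr/d³ = a_tidal  ⇒  d = (2GMr / a_tidal)^(1/3)
d = (2 × 6.674×10⁻¹¹ × (8.68 × 10²⁵) × (1.24 × 10⁵) / (0.00142))^(1/3)
  = 1.00 × 10⁸ m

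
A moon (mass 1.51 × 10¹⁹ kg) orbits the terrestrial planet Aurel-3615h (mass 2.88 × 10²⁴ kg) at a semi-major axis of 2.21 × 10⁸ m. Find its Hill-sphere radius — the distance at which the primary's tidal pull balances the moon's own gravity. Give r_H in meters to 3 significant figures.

2.66 × 10⁶ m

r_H ≈ a (m/3M)^(1/3)
    = (2.21 × 10⁸) × (1.51 × 10¹⁹ / (3 × 2.88 × 10²⁴))^(1/3)
    = 2.66 × 10⁶ m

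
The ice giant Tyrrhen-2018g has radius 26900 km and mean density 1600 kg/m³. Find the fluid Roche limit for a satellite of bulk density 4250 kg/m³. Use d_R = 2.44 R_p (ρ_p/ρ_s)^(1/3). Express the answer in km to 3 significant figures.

47400 km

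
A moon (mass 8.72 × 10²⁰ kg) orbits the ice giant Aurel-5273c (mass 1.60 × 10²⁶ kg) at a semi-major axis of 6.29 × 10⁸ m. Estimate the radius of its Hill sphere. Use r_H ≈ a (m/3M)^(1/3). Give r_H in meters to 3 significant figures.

r_H ≈ a (m/3M)^(1/3)
    = (6.29 × 10⁸) × (8.72 × 10²⁰ / (3 × 1.60 × 10²⁶))^(1/3)
    = 7.67 × 10⁶ m

7.67 × 10⁶ m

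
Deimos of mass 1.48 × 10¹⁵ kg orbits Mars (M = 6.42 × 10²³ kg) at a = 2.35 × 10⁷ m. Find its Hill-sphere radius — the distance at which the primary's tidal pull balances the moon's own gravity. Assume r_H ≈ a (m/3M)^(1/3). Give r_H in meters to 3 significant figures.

2.15 × 10⁴ m

r_H ≈ a (m/3M)^(1/3)
    = (2.35 × 10⁷) × (1.48 × 10¹⁵ / (3 × 6.42 × 10²³))^(1/3)
    = 2.15 × 10⁴ m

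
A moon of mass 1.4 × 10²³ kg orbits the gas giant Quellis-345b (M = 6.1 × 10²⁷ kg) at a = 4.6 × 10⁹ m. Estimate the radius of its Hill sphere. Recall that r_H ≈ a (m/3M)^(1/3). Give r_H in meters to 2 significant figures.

9.1 × 10⁷ m

r_H ≈ a (m/3M)^(1/3)
    = (4.6 × 10⁹) × (1.4 × 10²³ / (3 × 6.1 × 10²⁷))^(1/3)
    = 9.1 × 10⁷ m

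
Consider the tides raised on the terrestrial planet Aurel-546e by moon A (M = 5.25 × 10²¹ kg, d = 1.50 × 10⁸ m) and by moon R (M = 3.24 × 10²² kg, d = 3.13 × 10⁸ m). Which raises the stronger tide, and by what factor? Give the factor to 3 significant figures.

Tidal stretch scales as M/d³; compute that for each body.
Moon A: (5.25 × 10²¹) / (1.50 × 10⁸)³ = 1.556 × 10⁻³
Moon R: (3.24 × 10²²) / (3.13 × 10⁸)³ = 1.057 × 10⁻³
Ratio (larger/smaller) = 1.47

Moon A, by a factor of ≈ 1.47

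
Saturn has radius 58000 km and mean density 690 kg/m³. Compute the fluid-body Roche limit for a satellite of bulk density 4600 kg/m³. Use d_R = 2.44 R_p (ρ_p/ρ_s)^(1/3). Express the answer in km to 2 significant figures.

75000 km

d_R = 2.44 × 58000 km × (690/4600)^(1/3)
    = 75000 km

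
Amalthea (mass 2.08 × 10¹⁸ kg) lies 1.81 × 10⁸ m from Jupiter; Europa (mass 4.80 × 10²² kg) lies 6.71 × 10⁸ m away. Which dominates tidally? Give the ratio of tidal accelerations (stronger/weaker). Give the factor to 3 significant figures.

Europa, by a factor of ≈ 453

Tidal acceleration ∝ M/d³, so compare M/d³ for each.
Amalthea: (2.08 × 10¹⁸) / (1.81 × 10⁸)³ = 3.508 × 10⁻⁷
Europa: (4.80 × 10²²) / (6.71 × 10⁸)³ = 1.589 × 10⁻⁴
Ratio (larger/smaller) = 453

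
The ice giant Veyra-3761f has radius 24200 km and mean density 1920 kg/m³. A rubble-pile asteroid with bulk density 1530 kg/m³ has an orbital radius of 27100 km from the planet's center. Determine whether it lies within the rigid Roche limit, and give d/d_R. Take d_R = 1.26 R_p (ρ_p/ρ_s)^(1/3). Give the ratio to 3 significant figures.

inside; d/d_R ≈ 0.824

d_R = 1.26 × (24200 km) × (1920/1530)^(1/3) = 32890 km
d/d_R = (27100) / (32890) = 0.824
Since d/d_R < 1, the body is inside the Roche limit.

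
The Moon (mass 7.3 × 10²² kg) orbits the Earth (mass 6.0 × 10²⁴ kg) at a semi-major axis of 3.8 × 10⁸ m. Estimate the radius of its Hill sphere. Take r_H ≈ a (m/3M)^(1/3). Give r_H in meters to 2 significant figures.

6.1 × 10⁷ m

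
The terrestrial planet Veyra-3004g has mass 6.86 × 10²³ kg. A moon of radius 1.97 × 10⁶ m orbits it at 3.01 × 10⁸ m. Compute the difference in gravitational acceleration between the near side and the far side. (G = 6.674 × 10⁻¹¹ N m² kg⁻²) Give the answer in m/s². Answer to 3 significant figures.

a_tidal = 4GMr/d³
        = 4 × (6.674 × 10⁻¹¹) × (6.86 × 10²³) × (1.97 × 10⁶) / (3.01 × 10⁸)³
        = 1.32 × 10⁻⁵ m/s²

1.32 × 10⁻⁵ m/s²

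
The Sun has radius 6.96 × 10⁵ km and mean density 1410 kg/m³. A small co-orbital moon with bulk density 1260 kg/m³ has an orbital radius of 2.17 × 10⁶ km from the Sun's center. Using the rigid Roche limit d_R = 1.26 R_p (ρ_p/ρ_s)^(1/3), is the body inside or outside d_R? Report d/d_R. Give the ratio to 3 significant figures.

outside; d/d_R ≈ 2.38

d_R = 1.26 × (6.96 × 10⁵ km) × (1410/1260)^(1/3) = 9.105 × 10⁵ km
d/d_R = (2.17 × 10⁶) / (9.105 × 10⁵) = 2.38
Since d/d_R > 1, the body is outside the Roche limit.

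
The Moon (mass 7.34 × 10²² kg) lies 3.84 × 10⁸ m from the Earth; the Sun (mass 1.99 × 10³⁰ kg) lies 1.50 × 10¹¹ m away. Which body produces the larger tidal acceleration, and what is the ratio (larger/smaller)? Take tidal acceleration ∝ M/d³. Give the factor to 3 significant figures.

The Moon, by a factor of ≈ 2.20

Compare M/d³ for the two perturbers:
The Moon: (7.34 × 10²²) / (3.84 × 10⁸)³ = 1.296 × 10⁻³
The Sun: (1.99 × 10³⁰) / (1.50 × 10¹¹)³ = 5.896 × 10⁻⁴
Ratio (larger/smaller) = 2.20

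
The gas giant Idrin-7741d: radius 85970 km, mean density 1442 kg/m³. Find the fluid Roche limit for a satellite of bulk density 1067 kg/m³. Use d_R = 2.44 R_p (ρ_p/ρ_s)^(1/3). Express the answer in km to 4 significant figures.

2.319 × 10⁵ km

d_R = 2.44 × 85970 km × (1442/1067)^(1/3)
    = 2.319 × 10⁵ km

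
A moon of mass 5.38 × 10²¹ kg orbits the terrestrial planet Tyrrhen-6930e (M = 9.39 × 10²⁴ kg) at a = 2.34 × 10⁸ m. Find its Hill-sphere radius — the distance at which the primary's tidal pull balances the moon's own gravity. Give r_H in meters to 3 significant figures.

r_H ≈ a (m/3M)^(1/3)
    = (2.34 × 10⁸) × (5.38 × 10²¹ / (3 × 9.39 × 10²⁴))^(1/3)
    = 1.35 × 10⁷ m

1.35 × 10⁷ m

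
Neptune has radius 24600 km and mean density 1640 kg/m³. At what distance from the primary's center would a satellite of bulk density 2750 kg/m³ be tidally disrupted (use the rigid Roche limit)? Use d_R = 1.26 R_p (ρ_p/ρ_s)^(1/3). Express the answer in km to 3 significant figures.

d_R = 1.26 × 24600 km × (1640/2750)^(1/3)
    = 26100 km

26100 km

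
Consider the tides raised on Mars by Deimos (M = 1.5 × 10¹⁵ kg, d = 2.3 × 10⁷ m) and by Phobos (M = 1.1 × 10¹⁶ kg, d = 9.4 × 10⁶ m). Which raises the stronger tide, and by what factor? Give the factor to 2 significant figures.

Phobos, by a factor of ≈ 110

Compare M/d³ for the two perturbers:
Deimos: (1.5 × 10¹⁵) / (2.3 × 10⁷)³ = 1.233 × 10⁻⁷
Phobos: (1.1 × 10¹⁶) / (9.4 × 10⁶)³ = 1.324 × 10⁻⁵
Ratio (larger/smaller) = 110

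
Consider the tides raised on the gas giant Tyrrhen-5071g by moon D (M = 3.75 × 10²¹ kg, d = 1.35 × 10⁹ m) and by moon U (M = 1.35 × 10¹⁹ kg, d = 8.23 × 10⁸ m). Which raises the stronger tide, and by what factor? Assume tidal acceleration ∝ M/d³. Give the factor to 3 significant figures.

The tide-raising term goes as M/d³ (the gradient of a 1/d² field).
Moon D: (3.75 × 10²¹) / (1.35 × 10⁹)³ = 1.524 × 10⁻⁶
Moon U: (1.35 × 10¹⁹) / (8.23 × 10⁸)³ = 2.422 × 10⁻⁸
Ratio (larger/smaller) = 62.9

Moon D, by a factor of ≈ 62.9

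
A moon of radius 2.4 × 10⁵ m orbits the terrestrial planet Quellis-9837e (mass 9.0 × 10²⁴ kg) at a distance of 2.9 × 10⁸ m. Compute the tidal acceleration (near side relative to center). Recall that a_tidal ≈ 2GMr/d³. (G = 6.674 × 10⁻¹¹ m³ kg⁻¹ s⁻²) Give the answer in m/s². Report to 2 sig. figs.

The tidal stretch is the gradient of GM/d² times the body's extent r, hence the 1/d³ dependence.
Δg = 2GMr/d³
   = 2 × (6.674 × 10⁻¹¹) × (9.0 × 10²⁴) × (2.4 × 10⁵) / (2.9 × 10⁸)³
   = 1.2 × 10⁻⁵ m/s²

1.2 × 10⁻⁵ m/s²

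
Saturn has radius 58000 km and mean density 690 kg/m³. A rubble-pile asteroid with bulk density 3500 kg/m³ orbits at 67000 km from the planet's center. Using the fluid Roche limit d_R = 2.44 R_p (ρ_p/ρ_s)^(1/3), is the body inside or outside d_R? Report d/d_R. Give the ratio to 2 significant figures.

inside; d/d_R ≈ 0.81

d_R = 2.44 × (58000 km) × (690/3500)^(1/3) = 82370 km
d/d_R = (67000) / (82370) = 0.81
Since d/d_R < 1, the body is inside the Roche limit.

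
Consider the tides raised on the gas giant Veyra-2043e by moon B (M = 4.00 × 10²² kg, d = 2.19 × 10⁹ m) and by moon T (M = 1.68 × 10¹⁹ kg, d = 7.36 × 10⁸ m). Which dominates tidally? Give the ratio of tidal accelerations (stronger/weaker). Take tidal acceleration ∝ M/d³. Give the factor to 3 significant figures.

Moon B, by a factor of ≈ 90.4

Tidal stretch scales as M/d³; compute that for each body.
Moon B: (4.00 × 10²²) / (2.19 × 10⁹)³ = 3.808 × 10⁻⁶
Moon T: (1.68 × 10¹⁹) / (7.36 × 10⁸)³ = 4.214 × 10⁻⁸
Ratio (larger/smaller) = 90.4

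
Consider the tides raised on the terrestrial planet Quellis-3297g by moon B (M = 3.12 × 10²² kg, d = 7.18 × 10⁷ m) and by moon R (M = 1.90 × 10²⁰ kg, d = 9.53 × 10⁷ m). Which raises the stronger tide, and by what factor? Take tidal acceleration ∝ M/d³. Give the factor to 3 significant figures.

Moon B, by a factor of ≈ 384

Tidal stretch scales as M/d³; compute that for each body.
Moon B: (3.12 × 10²²) / (7.18 × 10⁷)³ = 8.429 × 10⁻²
Moon R: (1.90 × 10²⁰) / (9.53 × 10⁷)³ = 2.195 × 10⁻⁴
Ratio (larger/smaller) = 384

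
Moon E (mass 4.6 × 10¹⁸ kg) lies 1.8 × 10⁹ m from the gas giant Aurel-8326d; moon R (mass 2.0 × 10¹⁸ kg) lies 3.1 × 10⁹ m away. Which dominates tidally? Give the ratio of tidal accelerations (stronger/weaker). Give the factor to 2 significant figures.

Moon E, by a factor of ≈ 12

Compare M/d³ for the two perturbers:
Moon E: (4.6 × 10¹⁸) / (1.8 × 10⁹)³ = 7.888 × 10⁻¹⁰
Moon R: (2.0 × 10¹⁸) / (3.1 × 10⁹)³ = 6.713 × 10⁻¹¹
Ratio (larger/smaller) = 12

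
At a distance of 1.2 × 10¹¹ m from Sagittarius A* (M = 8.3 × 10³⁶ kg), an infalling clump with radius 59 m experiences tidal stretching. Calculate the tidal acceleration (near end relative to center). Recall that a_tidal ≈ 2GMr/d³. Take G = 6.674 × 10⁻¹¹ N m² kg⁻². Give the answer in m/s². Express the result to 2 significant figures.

Δg = 2GMr/d³
   = 2 × (6.674 × 10⁻¹¹) × (8.3 × 10³⁶) × (59) / (1.2 × 10¹¹)³
   = 3.8 × 10⁻⁵ m/s²

3.8 × 10⁻⁵ m/s²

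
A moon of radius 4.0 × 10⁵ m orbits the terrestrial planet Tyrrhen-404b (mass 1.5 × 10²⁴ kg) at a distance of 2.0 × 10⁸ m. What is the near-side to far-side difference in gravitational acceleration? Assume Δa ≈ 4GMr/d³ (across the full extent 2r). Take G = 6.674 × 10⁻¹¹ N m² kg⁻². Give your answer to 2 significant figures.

2.0 × 10⁻⁵ m/s²

Differencing GM/(d−r)² and GM/(d+r)² to first order in r/d gives 4GMr/d³.
Δg = 4GMr/d³
   = 4 × (6.674 × 10⁻¹¹) × (1.5 × 10²⁴) × (4.0 × 10⁵) / (2.0 × 10⁸)³
   = 2.0 × 10⁻⁵ m/s²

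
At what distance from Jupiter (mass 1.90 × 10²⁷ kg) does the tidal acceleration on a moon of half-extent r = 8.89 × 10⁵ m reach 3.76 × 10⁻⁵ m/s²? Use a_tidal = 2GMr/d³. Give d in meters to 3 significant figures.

1.82 × 10⁹ m

2GMr/d³ = a_tidal  ⇒  d = (2GMr / a_tidal)^(1/3)
d = (2 × 6.674×10⁻¹¹ × (1.90 × 10²⁷) × (8.89 × 10⁵) / (3.76 × 10⁻⁵))^(1/3)
  = 1.82 × 10⁹ m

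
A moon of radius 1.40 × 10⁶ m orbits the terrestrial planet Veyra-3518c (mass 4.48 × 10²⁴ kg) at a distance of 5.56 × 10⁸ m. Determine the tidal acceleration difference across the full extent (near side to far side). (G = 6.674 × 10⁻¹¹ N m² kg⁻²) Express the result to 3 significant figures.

Differencing GM/(d−r)² and GM/(d+r)² to first order in r/d gives 4GMr/d³.
Δa = 4GMr/d³
   = 4 × (6.674 × 10⁻¹¹) × (4.48 × 10²⁴) × (1.40 × 10⁶) / (5.56 × 10⁸)³
   = 9.74 × 10⁻⁶ m/s²

9.74 × 10⁻⁶ m/s²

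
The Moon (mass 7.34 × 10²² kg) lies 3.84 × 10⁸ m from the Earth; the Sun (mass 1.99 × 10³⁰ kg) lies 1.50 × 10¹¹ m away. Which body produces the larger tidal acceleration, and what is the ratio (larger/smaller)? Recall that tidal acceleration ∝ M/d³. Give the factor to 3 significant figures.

The Moon, by a factor of ≈ 2.20

Tidal stretch scales as M/d³; compute that for each body.
The Moon: (7.34 × 10²²) / (3.84 × 10⁸)³ = 1.296 × 10⁻³
The Sun: (1.99 × 10³⁰) / (1.50 × 10¹¹)³ = 5.896 × 10⁻⁴
Ratio (larger/smaller) = 2.20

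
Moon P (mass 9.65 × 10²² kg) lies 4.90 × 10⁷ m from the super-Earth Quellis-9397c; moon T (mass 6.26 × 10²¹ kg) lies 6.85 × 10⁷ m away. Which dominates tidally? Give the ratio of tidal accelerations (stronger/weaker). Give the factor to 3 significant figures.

Compare M/d³ for the two perturbers:
Moon P: (9.65 × 10²²) / (4.90 × 10⁷)³ = 8.202 × 10⁻¹
Moon T: (6.26 × 10²¹) / (6.85 × 10⁷)³ = 1.948 × 10⁻²
Ratio (larger/smaller) = 42.1

Moon P, by a factor of ≈ 42.1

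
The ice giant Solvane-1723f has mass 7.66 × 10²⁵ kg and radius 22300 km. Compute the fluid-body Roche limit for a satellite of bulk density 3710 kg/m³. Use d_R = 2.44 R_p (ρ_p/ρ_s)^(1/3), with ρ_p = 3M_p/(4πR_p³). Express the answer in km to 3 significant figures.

ρ_p = 3M_p/(4πR_p³) = 3 × (7.66 × 10²⁵) / (4π × (2.23 × 10⁷ m)³) = 1650 kg/m³
d_R = 2.44 × 22300 km × (1650/3710)^(1/3)
    = 41500 km

41500 km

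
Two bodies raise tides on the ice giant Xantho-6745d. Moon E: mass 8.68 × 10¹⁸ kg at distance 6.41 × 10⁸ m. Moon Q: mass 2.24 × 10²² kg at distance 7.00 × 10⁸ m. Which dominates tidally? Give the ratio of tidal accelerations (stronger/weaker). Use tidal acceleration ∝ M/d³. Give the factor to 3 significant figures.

Moon Q, by a factor of ≈ 1980

The tide-raising term goes as M/d³ (the gradient of a 1/d² field).
Moon E: (8.68 × 10¹⁸) / (6.41 × 10⁸)³ = 3.296 × 10⁻⁸
Moon Q: (2.24 × 10²²) / (7.00 × 10⁸)³ = 6.531 × 10⁻⁵
Ratio (larger/smaller) = 1980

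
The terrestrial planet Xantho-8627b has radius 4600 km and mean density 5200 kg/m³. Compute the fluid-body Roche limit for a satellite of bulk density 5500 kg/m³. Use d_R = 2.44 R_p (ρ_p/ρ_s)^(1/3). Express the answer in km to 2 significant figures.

11000 km

d_R = 2.44 × 4600 km × (5200/5500)^(1/3)
    = 11000 km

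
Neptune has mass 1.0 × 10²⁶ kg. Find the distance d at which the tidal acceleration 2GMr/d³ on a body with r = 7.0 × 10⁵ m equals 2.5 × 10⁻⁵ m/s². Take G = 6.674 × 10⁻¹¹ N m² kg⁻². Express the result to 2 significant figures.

7.2 × 10⁸ m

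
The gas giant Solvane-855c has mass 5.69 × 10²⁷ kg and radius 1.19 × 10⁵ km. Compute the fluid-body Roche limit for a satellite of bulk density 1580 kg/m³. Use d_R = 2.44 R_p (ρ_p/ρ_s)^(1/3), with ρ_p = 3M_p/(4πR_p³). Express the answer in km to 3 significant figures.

ρ_p = 3M_p/(4πR_p³) = 3 × (5.69 × 10²⁷) / (4π × (1.19 × 10⁸ m)³) = 806 kg/m³
d_R = 2.44 × 1.19 × 10⁵ km × (806/1580)^(1/3)
    = 2.32 × 10⁵ km

2.32 × 10⁵ km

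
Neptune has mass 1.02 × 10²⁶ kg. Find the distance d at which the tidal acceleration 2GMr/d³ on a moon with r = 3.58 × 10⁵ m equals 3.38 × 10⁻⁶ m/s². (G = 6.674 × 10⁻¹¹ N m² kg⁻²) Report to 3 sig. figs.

2GMr/d³ = a_tidal  ⇒  d = (2GMr / a_tidal)^(1/3)
d = (2 × 6.674×10⁻¹¹ × (1.02 × 10²⁶) × (3.58 × 10⁵) / (3.38 × 10⁻⁶))^(1/3)
  = 1.13 × 10⁹ m

1.13 × 10⁹ m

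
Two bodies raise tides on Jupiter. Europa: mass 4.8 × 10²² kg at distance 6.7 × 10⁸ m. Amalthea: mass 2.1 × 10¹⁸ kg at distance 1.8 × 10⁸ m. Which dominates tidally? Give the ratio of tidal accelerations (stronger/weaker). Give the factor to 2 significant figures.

Compare M/d³ for the two perturbers:
Europa: (4.8 × 10²²) / (6.7 × 10⁸)³ = 1.596 × 10⁻⁴
Amalthea: (2.1 × 10¹⁸) / (1.8 × 10⁸)³ = 3.601 × 10⁻⁷
Ratio (larger/smaller) = 440

Europa, by a factor of ≈ 440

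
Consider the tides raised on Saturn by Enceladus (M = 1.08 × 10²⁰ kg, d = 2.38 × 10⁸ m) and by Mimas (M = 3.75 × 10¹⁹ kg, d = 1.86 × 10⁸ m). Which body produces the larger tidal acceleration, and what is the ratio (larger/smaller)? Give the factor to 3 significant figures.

The tide-raising term goes as M/d³ (the gradient of a 1/d² field).
Enceladus: (1.08 × 10²⁰) / (2.38 × 10⁸)³ = 8.011 × 10⁻⁶
Mimas: (3.75 × 10¹⁹) / (1.86 × 10⁸)³ = 5.828 × 10⁻⁶
Ratio (larger/smaller) = 1.37

Enceladus, by a factor of ≈ 1.37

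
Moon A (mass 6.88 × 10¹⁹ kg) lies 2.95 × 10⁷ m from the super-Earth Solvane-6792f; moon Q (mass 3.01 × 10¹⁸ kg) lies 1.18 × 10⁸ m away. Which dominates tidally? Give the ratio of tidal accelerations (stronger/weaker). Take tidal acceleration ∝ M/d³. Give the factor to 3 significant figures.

Tidal stretch scales as M/d³; compute that for each body.
Moon A: (6.88 × 10¹⁹) / (2.95 × 10⁷)³ = 2.680 × 10⁻³
Moon Q: (3.01 × 10¹⁸) / (1.18 × 10⁸)³ = 1.832 × 10⁻⁶
Ratio (larger/smaller) = 1460

Moon A, by a factor of ≈ 1460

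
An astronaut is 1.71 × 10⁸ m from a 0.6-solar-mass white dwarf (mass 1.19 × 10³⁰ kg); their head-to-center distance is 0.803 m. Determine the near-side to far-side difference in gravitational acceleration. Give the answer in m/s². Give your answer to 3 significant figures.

5.10 × 10⁻⁵ m/s²

a_tidal = 4GMr/d³
        = 4 × (6.674 × 10⁻¹¹) × (1.19 × 10³⁰) × (0.803) / (1.71 × 10⁸)³
        = 5.10 × 10⁻⁵ m/s²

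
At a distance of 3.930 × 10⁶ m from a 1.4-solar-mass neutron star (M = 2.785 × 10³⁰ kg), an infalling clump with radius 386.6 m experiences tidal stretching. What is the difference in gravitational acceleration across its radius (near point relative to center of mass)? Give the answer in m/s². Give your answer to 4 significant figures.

Δa = 2GMr/d³
   = 2 × (6.674 × 10⁻¹¹) × (2.785 × 10³⁰) × (386.6) / (3.930 × 10⁶)³
   = 2.368 × 10³ m/s²

2.368 × 10³ m/s²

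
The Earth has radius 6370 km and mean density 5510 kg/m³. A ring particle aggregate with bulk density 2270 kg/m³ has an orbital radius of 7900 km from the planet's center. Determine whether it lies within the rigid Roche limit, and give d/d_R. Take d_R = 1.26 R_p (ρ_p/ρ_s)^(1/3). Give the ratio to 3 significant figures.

d_R = 1.26 × (6370 km) × (5510/2270)^(1/3) = 10790 km
d/d_R = (7900) / (10790) = 0.732
Since d/d_R < 1, the body is inside the Roche limit.

inside; d/d_R ≈ 0.732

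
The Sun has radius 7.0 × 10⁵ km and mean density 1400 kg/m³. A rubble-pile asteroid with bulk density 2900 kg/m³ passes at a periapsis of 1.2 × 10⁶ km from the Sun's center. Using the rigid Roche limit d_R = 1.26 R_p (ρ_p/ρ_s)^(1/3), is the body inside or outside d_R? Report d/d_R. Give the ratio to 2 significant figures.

d_R = 1.26 × (7.0 × 10⁵ km) × (1400/2900)^(1/3) = 6.919 × 10⁵ km
d/d_R = (1.2 × 10⁶) / (6.919 × 10⁵) = 1.7
Since d/d_R > 1, the body is outside the Roche limit.

outside; d/d_R ≈ 1.7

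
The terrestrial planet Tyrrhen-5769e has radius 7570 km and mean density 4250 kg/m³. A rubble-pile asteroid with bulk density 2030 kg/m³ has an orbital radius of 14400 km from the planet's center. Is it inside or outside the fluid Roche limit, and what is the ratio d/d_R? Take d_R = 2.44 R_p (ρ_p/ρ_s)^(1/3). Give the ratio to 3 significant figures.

inside; d/d_R ≈ 0.609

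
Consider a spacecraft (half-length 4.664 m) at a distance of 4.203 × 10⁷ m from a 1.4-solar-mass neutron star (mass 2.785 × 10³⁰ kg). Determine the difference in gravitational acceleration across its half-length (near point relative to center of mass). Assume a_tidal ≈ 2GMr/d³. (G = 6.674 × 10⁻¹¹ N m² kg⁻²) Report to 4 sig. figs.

Δg = 2GMr/d³
   = 2 × (6.674 × 10⁻¹¹) × (2.785 × 10³⁰) × (4.664) / (4.203 × 10⁷)³
   = 2.335 × 10⁻² m/s²

2.335 × 10⁻² m/s²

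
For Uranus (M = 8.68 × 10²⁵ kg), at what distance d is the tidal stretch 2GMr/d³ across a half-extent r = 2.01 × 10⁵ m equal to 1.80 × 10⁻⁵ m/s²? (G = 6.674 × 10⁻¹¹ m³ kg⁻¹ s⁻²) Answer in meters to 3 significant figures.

5.06 × 10⁸ m

2GMr/d³ = a_tidal  ⇒  d = (2GMr / a_tidal)^(1/3)
d = (2 × 6.674×10⁻¹¹ × (8.68 × 10²⁵) × (2.01 × 10⁵) / (1.80 × 10⁻⁵))^(1/3)
  = 5.06 × 10⁸ m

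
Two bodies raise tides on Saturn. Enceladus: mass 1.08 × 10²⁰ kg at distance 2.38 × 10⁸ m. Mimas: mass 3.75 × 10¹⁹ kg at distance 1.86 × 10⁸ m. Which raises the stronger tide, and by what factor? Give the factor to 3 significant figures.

Tidal stretch scales as M/d³; compute that for each body.
Enceladus: (1.08 × 10²⁰) / (2.38 × 10⁸)³ = 8.011 × 10⁻⁶
Mimas: (3.75 × 10¹⁹) / (1.86 × 10⁸)³ = 5.828 × 10⁻⁶
Ratio (larger/smaller) = 1.37

Enceladus, by a factor of ≈ 1.37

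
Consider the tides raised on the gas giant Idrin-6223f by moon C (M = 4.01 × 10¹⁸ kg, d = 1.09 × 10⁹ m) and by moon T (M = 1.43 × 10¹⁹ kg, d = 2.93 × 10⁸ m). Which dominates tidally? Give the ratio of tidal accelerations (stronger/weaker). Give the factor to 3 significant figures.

Tidal acceleration ∝ M/d³, so compare M/d³ for each.
Moon C: (4.01 × 10¹⁸) / (1.09 × 10⁹)³ = 3.096 × 10⁻⁹
Moon T: (1.43 × 10¹⁹) / (2.93 × 10⁸)³ = 5.685 × 10⁻⁷
Ratio (larger/smaller) = 184

Moon T, by a factor of ≈ 184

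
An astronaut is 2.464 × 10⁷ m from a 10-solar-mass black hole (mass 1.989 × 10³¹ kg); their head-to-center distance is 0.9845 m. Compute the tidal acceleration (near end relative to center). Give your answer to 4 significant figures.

Δa = 2GMr/d³
   = 2 × (6.674 × 10⁻¹¹) × (1.989 × 10³¹) × (0.9845) / (2.464 × 10⁷)³
   = 1.747 × 10⁻¹ m/s²

1.747 × 10⁻¹ m/s²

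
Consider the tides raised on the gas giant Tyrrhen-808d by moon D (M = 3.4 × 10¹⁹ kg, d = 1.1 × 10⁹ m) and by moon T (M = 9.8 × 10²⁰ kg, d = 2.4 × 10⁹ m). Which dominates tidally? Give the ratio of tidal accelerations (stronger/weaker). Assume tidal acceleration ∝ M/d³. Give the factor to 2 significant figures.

Moon T, by a factor of ≈ 2.8

The tide-raising term goes as M/d³ (the gradient of a 1/d² field).
Moon D: (3.4 × 10¹⁹) / (1.1 × 10⁹)³ = 2.554 × 10⁻⁸
Moon T: (9.8 × 10²⁰) / (2.4 × 10⁹)³ = 7.089 × 10⁻⁸
Ratio (larger/smaller) = 2.8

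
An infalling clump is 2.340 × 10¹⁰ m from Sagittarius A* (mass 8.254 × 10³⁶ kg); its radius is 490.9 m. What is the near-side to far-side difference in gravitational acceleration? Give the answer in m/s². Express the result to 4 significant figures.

8.442 × 10⁻² m/s²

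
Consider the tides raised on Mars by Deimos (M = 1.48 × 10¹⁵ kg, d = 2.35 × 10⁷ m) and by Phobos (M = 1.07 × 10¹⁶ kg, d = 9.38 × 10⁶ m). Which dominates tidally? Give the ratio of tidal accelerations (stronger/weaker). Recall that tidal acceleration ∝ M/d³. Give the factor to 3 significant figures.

Phobos, by a factor of ≈ 114

Compare M/d³ for the two perturbers:
Deimos: (1.48 × 10¹⁵) / (2.35 × 10⁷)³ = 1.140 × 10⁻⁷
Phobos: (1.07 × 10¹⁶) / (9.38 × 10⁶)³ = 1.297 × 10⁻⁵
Ratio (larger/smaller) = 114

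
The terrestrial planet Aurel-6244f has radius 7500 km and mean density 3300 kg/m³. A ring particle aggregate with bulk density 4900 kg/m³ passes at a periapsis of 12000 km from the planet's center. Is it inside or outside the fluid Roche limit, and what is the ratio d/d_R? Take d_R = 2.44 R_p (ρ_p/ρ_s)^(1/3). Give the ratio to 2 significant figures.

d_R = 2.44 × (7500 km) × (3300/4900)^(1/3) = 16040 km
d/d_R = (12000) / (16040) = 0.75
Since d/d_R < 1, the body is inside the Roche limit.

inside; d/d_R ≈ 0.75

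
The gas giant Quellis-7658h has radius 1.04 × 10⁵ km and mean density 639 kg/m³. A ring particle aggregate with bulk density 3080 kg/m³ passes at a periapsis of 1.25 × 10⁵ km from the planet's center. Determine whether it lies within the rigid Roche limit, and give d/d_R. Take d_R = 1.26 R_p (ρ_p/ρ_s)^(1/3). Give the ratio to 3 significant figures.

d_R = 1.26 × (1.04 × 10⁵ km) × (639/3080)^(1/3) = 77570 km
d/d_R = (1.25 × 10⁵) / (77570) = 1.61
Since d/d_R > 1, the body is outside the Roche limit.

outside; d/d_R ≈ 1.61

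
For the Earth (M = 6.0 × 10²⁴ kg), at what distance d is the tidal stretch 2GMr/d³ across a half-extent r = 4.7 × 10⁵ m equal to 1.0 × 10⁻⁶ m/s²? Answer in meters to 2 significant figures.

2GMr/d³ = a_tidal  ⇒  d = (2GMr / a_tidal)^(1/3)
d = (2 × 6.674×10⁻¹¹ × (6.0 × 10²⁴) × (4.7 × 10⁵) / (1.0 × 10⁻⁶))^(1/3)
  = 7.2 × 10⁸ m

7.2 × 10⁸ m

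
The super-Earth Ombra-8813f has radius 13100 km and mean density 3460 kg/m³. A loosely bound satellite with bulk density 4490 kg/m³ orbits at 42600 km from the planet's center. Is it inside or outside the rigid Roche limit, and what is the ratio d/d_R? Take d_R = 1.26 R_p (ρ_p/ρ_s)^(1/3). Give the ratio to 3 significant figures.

outside; d/d_R ≈ 2.82

d_R = 1.26 × (13100 km) × (3460/4490)^(1/3) = 15130 km
d/d_R = (42600) / (15130) = 2.82
Since d/d_R > 1, the body is outside the Roche limit.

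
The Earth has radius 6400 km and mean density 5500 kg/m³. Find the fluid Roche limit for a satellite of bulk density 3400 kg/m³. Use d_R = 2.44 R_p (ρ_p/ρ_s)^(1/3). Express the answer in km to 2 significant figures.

d_R = 2.44 × 6400 km × (5500/3400)^(1/3)
    = 18000 km

18000 km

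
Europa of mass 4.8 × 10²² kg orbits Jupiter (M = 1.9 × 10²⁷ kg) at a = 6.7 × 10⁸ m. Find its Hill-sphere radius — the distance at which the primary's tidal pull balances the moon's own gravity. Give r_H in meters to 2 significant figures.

1.4 × 10⁷ m

r_H ≈ a (m/3M)^(1/3)
    = (6.7 × 10⁸) × (4.8 × 10²² / (3 × 1.9 × 10²⁷))^(1/3)
    = 1.4 × 10⁷ m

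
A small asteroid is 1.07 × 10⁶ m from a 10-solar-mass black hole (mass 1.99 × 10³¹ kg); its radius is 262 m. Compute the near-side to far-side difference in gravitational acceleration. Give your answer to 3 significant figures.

Differencing GM/(d−r)² and GM/(d+r)² to first order in r/d gives 4GMr/d³.
Δa = 4GMr/d³
   = 4 × (6.674 × 10⁻¹¹) × (1.99 × 10³¹) × (262) / (1.07 × 10⁶)³
   = 1.14 × 10⁶ m/s²

1.14 × 10⁶ m/s²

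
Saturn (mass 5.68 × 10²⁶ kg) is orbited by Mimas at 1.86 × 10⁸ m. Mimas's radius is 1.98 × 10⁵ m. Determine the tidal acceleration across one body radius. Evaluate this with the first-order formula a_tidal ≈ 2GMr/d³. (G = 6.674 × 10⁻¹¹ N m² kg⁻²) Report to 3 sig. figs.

Δg = 2GMr/d³
   = 2 × (6.674 × 10⁻¹¹) × (5.68 × 10²⁶) × (1.98 × 10⁵) / (1.86 × 10⁸)³
   = 2.33 × 10⁻³ m/s²

2.33 × 10⁻³ m/s²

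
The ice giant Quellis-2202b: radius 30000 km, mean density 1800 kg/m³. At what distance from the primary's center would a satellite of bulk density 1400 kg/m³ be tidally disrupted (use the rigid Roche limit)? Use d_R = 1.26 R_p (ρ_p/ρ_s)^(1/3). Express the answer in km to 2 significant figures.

d_R = 1.26 × 30000 km × (1800/1400)^(1/3)
    = 41000 km

41000 km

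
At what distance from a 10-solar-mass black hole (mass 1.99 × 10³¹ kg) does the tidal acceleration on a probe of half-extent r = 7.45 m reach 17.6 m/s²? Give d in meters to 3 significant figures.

2GMr/d³ = a_tidal  ⇒  d = (2GMr / a_tidal)^(1/3)
d = (2 × 6.674×10⁻¹¹ × (1.99 × 10³¹) × (7.45) / (17.6))^(1/3)
  = 1.04 × 10⁷ m

1.04 × 10⁷ m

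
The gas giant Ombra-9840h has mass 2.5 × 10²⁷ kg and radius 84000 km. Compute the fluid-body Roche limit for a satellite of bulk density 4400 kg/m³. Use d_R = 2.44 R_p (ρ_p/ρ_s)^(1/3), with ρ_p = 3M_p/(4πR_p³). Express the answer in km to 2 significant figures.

ρ_p = 3M_p/(4πR_p³) = 3 × (2.5 × 10²⁷) / (4π × (8.4 × 10⁷ m)³) = 1000 kg/m³
d_R = 2.44 × 84000 km × (1000/4400)^(1/3)
    = 1.3 × 10⁵ km

1.3 × 10⁵ km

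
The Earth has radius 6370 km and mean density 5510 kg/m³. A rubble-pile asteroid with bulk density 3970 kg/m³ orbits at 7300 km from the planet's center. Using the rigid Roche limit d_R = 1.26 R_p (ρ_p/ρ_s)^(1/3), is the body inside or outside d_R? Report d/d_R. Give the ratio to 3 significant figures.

d_R = 1.26 × (6370 km) × (5510/3970)^(1/3) = 8953 km
d/d_R = (7300) / (8953) = 0.815
Since d/d_R < 1, the body is inside the Roche limit.

inside; d/d_R ≈ 0.815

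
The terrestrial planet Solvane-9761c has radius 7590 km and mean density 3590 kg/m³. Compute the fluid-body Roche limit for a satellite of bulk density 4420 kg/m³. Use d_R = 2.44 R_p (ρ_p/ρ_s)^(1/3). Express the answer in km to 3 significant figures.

d_R = 2.44 × 7590 km × (3590/4420)^(1/3)
    = 17300 km

17300 km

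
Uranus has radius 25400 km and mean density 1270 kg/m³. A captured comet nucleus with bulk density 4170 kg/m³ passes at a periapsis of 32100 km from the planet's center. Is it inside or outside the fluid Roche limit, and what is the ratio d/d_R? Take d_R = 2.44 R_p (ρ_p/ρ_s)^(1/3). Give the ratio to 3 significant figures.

inside; d/d_R ≈ 0.770

d_R = 2.44 × (25400 km) × (1270/4170)^(1/3) = 41700 km
d/d_R = (32100) / (41700) = 0.770
Since d/d_R < 1, the body is inside the Roche limit.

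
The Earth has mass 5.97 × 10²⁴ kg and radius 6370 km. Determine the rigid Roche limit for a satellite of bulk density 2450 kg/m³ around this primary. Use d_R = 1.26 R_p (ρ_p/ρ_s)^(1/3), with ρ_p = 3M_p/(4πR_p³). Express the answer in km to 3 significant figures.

10500 km

ρ_p = 3M_p/(4πR_p³) = 3 × (5.97 × 10²⁴) / (4π × (6.37 × 10⁶ m)³) = 5510 kg/m³
d_R = 1.26 × 6370 km × (5510/2450)^(1/3)
    = 10500 km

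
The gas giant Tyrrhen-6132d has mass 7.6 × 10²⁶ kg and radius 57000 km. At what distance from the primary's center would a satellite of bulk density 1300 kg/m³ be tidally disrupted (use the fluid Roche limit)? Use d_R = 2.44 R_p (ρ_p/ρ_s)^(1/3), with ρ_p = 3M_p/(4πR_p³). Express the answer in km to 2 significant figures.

1.3 × 10⁵ km

ρ_p = 3M_p/(4πR_p³) = 3 × (7.6 × 10²⁶) / (4π × (5.7 × 10⁷ m)³) = 980 kg/m³
d_R = 2.44 × 57000 km × (980/1300)^(1/3)
    = 1.3 × 10⁵ km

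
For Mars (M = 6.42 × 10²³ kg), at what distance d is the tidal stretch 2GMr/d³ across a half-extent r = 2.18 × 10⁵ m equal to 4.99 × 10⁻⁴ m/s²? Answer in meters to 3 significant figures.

2GMr/d³ = a_tidal  ⇒  d = (2GMr / a_tidal)^(1/3)
d = (2 × 6.674×10⁻¹¹ × (6.42 × 10²³) × (2.18 × 10⁵) / (4.99 × 10⁻⁴))^(1/3)
  = 3.35 × 10⁷ m

3.35 × 10⁷ m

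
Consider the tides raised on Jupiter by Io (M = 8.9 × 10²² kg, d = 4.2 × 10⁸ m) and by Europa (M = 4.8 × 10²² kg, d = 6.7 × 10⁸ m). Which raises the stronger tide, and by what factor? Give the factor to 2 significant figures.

Io, by a factor of ≈ 7.5

Compare M/d³ for the two perturbers:
Io: (8.9 × 10²²) / (4.2 × 10⁸)³ = 1.201 × 10⁻³
Europa: (4.8 × 10²²) / (6.7 × 10⁸)³ = 1.596 × 10⁻⁴
Ratio (larger/smaller) = 7.5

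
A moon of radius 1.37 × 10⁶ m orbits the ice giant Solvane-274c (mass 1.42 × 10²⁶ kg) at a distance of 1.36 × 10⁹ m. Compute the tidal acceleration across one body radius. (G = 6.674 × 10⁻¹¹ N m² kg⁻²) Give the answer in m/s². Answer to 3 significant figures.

1.03 × 10⁻⁵ m/s²

The tidal stretch is the gradient of GM/d² times the body's extent r, hence the 1/d³ dependence.
a_tidal = 2GMr/d³
        = 2 × (6.674 × 10⁻¹¹) × (1.42 × 10²⁶) × (1.37 × 10⁶) / (1.36 × 10⁹)³
        = 1.03 × 10⁻⁵ m/s²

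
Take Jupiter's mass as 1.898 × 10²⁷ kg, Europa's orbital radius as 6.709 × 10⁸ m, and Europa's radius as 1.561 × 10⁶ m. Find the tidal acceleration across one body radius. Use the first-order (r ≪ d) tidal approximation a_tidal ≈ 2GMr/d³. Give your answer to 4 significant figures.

1.310 × 10⁻³ m/s²

Differencing GM/(d−r)² and GM/d² to first order in r/d gives 2GMr/d³.
Δg = 2GMr/d³
   = 2 × (6.674 × 10⁻¹¹) × (1.898 × 10²⁷) × (1.561 × 10⁶) / (6.709 × 10⁸)³
   = 1.310 × 10⁻³ m/s²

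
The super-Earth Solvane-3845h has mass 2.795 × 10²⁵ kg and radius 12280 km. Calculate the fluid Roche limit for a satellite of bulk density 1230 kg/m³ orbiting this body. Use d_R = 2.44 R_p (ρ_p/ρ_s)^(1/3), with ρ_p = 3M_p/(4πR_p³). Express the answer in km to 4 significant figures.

ρ_p = 3M_p/(4πR_p³) = 3 × (2.795 × 10²⁵) / (4π × (1.228 × 10⁷ m)³) = 3603 kg/m³
d_R = 2.44 × 12280 km × (3603/1230)^(1/3)
    = 42870 km

42870 km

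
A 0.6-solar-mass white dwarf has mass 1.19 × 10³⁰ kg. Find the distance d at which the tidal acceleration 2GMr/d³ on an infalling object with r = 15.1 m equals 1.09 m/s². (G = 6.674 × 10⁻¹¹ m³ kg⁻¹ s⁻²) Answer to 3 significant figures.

1.30 × 10⁷ m

2GMr/d³ = a_tidal  ⇒  d = (2GMr / a_tidal)^(1/3)
d = (2 × 6.674×10⁻¹¹ × (1.19 × 10³⁰) × (15.1) / (1.09))^(1/3)
  = 1.30 × 10⁷ m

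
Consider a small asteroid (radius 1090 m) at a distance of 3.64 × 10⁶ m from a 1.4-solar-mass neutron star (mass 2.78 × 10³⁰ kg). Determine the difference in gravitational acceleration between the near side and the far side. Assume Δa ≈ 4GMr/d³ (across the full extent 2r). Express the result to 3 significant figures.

1.68 × 10⁴ m/s²

a_tidal = 4GMr/d³
        = 4 × (6.674 × 10⁻¹¹) × (2.78 × 10³⁰) × (1090) / (3.64 × 10⁶)³
        = 1.68 × 10⁴ m/s²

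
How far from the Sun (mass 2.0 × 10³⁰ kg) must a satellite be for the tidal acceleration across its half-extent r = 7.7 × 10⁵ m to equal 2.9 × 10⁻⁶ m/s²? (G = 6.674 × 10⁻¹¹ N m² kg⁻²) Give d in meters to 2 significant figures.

2GMr/d³ = a_tidal  ⇒  d = (2GMr / a_tidal)^(1/3)
d = (2 × 6.674×10⁻¹¹ × (2.0 × 10³⁰) × (7.7 × 10⁵) / (2.9 × 10⁻⁶))^(1/3)
  = 4.1 × 10¹⁰ m

4.1 × 10¹⁰ m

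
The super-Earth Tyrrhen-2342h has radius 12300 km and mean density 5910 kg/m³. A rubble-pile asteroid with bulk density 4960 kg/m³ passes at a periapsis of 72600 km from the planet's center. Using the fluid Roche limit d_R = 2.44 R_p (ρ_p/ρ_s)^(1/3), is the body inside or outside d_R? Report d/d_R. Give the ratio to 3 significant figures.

d_R = 2.44 × (12300 km) × (5910/4960)^(1/3) = 31820 km
d/d_R = (72600) / (31820) = 2.28
Since d/d_R > 1, the body is outside the Roche limit.

outside; d/d_R ≈ 2.28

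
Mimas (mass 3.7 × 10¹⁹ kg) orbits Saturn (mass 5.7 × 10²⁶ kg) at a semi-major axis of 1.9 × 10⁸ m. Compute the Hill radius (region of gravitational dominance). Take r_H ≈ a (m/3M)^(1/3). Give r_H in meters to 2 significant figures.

5.3 × 10⁵ m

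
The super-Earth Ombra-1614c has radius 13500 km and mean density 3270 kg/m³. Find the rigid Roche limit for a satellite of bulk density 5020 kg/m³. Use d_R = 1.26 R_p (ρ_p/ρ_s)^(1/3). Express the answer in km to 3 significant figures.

14700 km

d_R = 1.26 × 13500 km × (3270/5020)^(1/3)
    = 14700 km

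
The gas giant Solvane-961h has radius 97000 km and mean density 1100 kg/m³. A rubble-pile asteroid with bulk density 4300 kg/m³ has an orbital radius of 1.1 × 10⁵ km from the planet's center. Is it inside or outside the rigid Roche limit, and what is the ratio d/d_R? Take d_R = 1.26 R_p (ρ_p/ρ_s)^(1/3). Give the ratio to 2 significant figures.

outside; d/d_R ≈ 1.4

d_R = 1.26 × (97000 km) × (1100/4300)^(1/3) = 77590 km
d/d_R = (1.1 × 10⁵) / (77590) = 1.4
Since d/d_R > 1, the body is outside the Roche limit.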